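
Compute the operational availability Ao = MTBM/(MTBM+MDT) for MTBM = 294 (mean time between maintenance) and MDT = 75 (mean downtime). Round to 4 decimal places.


MTBM = 294
MDT = 75
MTBM + MDT = 369
Ao = 294 / 369
Ao = 0.7967

0.7967


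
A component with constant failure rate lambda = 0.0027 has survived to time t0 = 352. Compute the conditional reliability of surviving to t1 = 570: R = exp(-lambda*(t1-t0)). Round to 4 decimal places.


lambda = 0.0027
t0 = 352, t1 = 570
t1 - t0 = 218
lambda * (t1-t0) = 0.0027 * 218 = 0.5886
R = exp(-0.5886)
R = 0.5551

0.5551


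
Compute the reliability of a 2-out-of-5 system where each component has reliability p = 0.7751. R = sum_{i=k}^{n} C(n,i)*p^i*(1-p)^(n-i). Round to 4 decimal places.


k = 2, n = 5, p = 0.7751
i=2: C(5,2)=10 * 0.7751^2 * 0.2249^3 = 0.0683
i=3: C(5,3)=10 * 0.7751^3 * 0.2249^2 = 0.2355
i=4: C(5,4)=5 * 0.7751^4 * 0.2249^1 = 0.4059
i=5: C(5,5)=1 * 0.7751^5 * 0.2249^0 = 0.2798
R = sum of terms = 0.9895

0.9895


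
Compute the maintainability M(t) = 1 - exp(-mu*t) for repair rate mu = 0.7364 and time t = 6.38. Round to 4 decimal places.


mu = 0.7364, t = 6.38
mu * t = 0.7364 * 6.38 = 4.6982
exp(-4.6982) = 0.0091
M(t) = 1 - 0.0091
M(t) = 0.9909

0.9909


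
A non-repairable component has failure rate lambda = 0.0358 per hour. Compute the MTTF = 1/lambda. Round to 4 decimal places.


lambda = 0.0358
MTTF = 1 / 0.0358
MTTF = 27.933

27.933


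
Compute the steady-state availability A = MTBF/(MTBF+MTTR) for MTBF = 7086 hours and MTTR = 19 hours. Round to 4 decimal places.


MTBF = 7086
MTTR = 19
MTBF + MTTR = 7105
A = 7086 / 7105
A = 0.9973

0.9973


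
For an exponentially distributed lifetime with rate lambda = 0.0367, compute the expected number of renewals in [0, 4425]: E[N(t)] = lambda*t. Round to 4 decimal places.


lambda = 0.0367
t = 4425
E[N(t)] = lambda * t
E[N(t)] = 0.0367 * 4425
E[N(t)] = 162.3975

162.3975


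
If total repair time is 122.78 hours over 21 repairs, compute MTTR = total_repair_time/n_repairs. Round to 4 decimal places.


total_repair_time = 122.78
n_repairs = 21
MTTR = 122.78 / 21
MTTR = 5.8467

5.8467


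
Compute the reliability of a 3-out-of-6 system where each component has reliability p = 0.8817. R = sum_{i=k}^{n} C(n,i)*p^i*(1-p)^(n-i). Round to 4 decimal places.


k = 3, n = 6, p = 0.8817
i=3: C(6,3)=20 * 0.8817^3 * 0.1183^3 = 0.0227
i=4: C(6,4)=15 * 0.8817^4 * 0.1183^2 = 0.1269
i=5: C(6,5)=6 * 0.8817^5 * 0.1183^1 = 0.3782
i=6: C(6,6)=1 * 0.8817^6 * 0.1183^0 = 0.4698
R = sum of terms = 0.9976

0.9976


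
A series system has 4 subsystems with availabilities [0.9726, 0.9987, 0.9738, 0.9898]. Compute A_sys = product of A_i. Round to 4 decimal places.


Subsystems: [0.9726, 0.9987, 0.9738, 0.9898]
After subsystem 1 (A=0.9726): product = 0.9726
After subsystem 2 (A=0.9987): product = 0.9713
After subsystem 3 (A=0.9738): product = 0.9459
After subsystem 4 (A=0.9898): product = 0.9362
A_sys = 0.9362

0.9362


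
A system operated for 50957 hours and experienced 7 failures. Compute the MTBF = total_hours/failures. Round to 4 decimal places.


total_hours = 50957
failures = 7
MTBF = 50957 / 7
MTBF = 7279.5714

7279.5714


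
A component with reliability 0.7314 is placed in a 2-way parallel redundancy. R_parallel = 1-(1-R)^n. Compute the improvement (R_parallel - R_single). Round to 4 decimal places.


R_single = 0.7314, n = 2
1 - R_single = 0.2686
(1 - R_single)^n = 0.2686^2 = 0.0721
R_parallel = 1 - 0.0721 = 0.9279
Improvement = 0.9279 - 0.7314
Improvement = 0.1965

0.1965


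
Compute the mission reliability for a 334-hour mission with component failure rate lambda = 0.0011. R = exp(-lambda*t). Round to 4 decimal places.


lambda = 0.0011
mission_time = 334
lambda * t = 0.0011 * 334 = 0.3674
R = exp(-0.3674)
R = 0.6925

0.6925


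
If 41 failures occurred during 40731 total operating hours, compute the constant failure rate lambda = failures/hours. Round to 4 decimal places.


failures = 41
total_hours = 40731
lambda = 41 / 40731
lambda = 0.001

0.001


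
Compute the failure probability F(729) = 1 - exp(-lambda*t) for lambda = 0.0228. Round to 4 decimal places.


lambda = 0.0228, t = 729
lambda * t = 16.6212
exp(-16.6212) = 0.0
F(t) = 1 - 0.0
F(t) = 1.0

1.0


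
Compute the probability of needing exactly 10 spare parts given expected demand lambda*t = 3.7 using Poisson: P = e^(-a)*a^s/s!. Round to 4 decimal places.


a = 3.7, s = 10
e^(-a) = e^(-3.7) = 0.0247
a^s = 3.7^10 = 480858.4372
s! = 3628800
P = 0.0247 * 480858.4372 / 3628800
P = 0.0033

0.0033


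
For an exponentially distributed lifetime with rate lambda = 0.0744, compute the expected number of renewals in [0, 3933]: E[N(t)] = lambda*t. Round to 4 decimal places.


lambda = 0.0744
t = 3933
E[N(t)] = lambda * t
E[N(t)] = 0.0744 * 3933
E[N(t)] = 292.6152

292.6152


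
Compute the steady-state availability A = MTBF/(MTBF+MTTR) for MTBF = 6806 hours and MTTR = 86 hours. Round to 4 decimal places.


MTBF = 6806
MTTR = 86
MTBF + MTTR = 6892
A = 6806 / 6892
A = 0.9875

0.9875


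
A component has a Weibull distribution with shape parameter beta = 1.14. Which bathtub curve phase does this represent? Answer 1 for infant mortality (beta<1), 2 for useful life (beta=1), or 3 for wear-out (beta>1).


beta = 1.14
Compare beta to 1:
beta < 1 => infant mortality (phase 1)
beta = 1 => useful life (phase 2)
beta > 1 => wear-out (phase 3)
Since beta = 1.14, this is wear-out (increasing failure rate)
Phase = 3

3


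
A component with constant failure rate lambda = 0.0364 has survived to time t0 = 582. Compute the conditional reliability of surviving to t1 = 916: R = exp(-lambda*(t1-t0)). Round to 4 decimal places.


lambda = 0.0364
t0 = 582, t1 = 916
t1 - t0 = 334
lambda * (t1-t0) = 0.0364 * 334 = 12.1576
R = exp(-12.1576)
R = 0.0

0.0


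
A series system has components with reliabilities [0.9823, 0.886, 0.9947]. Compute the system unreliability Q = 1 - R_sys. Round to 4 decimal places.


Components: [0.9823, 0.886, 0.9947]
After component 1: product = 0.9823
After component 2: product = 0.8703
After component 3: product = 0.8657
R_sys = 0.8657
Q = 1 - 0.8657 = 0.1343

0.1343


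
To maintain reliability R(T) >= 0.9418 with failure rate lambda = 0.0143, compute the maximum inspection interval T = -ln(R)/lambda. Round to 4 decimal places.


R_target = 0.9418
lambda = 0.0143
-ln(0.9418) = 0.06
T = 0.06 / 0.0143
T = 4.1932

4.1932


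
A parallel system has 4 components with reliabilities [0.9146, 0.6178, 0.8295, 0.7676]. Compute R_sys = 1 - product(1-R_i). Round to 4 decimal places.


Components: [0.9146, 0.6178, 0.8295, 0.7676]
(1 - 0.9146) = 0.0854, running product = 0.0854
(1 - 0.6178) = 0.3822, running product = 0.0326
(1 - 0.8295) = 0.1705, running product = 0.0056
(1 - 0.7676) = 0.2324, running product = 0.0013
Product of (1-R_i) = 0.0013
R_sys = 1 - 0.0013 = 0.9987

0.9987


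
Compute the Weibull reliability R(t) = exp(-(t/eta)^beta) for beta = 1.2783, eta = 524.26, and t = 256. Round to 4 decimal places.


beta = 1.2783, eta = 524.26, t = 256
t/eta = 256 / 524.26 = 0.4883
(t/eta)^beta = 0.4883^1.2783 = 0.4
R(t) = exp(-0.4)
R(t) = 0.6703

0.6703


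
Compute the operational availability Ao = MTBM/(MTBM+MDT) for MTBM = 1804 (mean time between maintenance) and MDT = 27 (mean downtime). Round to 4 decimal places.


MTBM = 1804
MDT = 27
MTBM + MDT = 1831
Ao = 1804 / 1831
Ao = 0.9853

0.9853


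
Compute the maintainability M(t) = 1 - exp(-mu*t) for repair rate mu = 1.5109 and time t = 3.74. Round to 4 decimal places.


mu = 1.5109, t = 3.74
mu * t = 1.5109 * 3.74 = 5.6508
exp(-5.6508) = 0.0035
M(t) = 1 - 0.0035
M(t) = 0.9965

0.9965


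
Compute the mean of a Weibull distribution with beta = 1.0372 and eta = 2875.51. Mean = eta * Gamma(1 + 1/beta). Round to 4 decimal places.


beta = 1.0372, eta = 2875.51
1/beta = 0.9641
1 + 1/beta = 1.9641
Gamma(1.9641) = 0.9854
Mean = 2875.51 * 0.9854
Mean = 2833.4201

2833.4201


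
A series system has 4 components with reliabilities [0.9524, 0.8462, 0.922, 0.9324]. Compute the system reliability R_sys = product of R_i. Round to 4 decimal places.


Components: [0.9524, 0.8462, 0.922, 0.9324]
After component 1 (R=0.9524): product = 0.9524
After component 2 (R=0.8462): product = 0.8059
After component 3 (R=0.922): product = 0.7431
After component 4 (R=0.9324): product = 0.6928
R_sys = 0.6928

0.6928


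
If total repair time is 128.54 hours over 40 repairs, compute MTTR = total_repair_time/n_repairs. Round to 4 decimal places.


total_repair_time = 128.54
n_repairs = 40
MTTR = 128.54 / 40
MTTR = 3.2135

3.2135


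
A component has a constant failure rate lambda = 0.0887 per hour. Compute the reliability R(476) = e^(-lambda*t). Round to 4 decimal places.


lambda = 0.0887
t = 476
lambda * t = 42.2212
R(t) = e^(-42.2212)
R(t) = 0.0

0.0


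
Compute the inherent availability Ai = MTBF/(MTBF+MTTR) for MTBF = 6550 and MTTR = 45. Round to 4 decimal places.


MTBF = 6550
MTTR = 45
MTBF + MTTR = 6595
Ai = 6550 / 6595
Ai = 0.9932

0.9932


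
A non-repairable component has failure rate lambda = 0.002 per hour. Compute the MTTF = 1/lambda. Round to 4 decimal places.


lambda = 0.002
MTTF = 1 / 0.002
MTTF = 500.0

500.0


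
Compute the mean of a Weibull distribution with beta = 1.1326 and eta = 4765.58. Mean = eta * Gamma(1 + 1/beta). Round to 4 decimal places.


beta = 1.1326, eta = 4765.58
1/beta = 0.8829
1 + 1/beta = 1.8829
Gamma(1.8829) = 0.956
Mean = 4765.58 * 0.956
Mean = 4556.0387

4556.0387


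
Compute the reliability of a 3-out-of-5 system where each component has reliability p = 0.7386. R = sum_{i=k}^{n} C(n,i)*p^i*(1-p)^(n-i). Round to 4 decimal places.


k = 3, n = 5, p = 0.7386
i=3: C(5,3)=10 * 0.7386^3 * 0.2614^2 = 0.2753
i=4: C(5,4)=5 * 0.7386^4 * 0.2614^1 = 0.389
i=5: C(5,5)=1 * 0.7386^5 * 0.2614^0 = 0.2198
R = sum of terms = 0.8841

0.8841


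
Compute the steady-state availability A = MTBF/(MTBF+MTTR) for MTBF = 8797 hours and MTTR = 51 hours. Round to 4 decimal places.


MTBF = 8797
MTTR = 51
MTBF + MTTR = 8848
A = 8797 / 8848
A = 0.9942

0.9942


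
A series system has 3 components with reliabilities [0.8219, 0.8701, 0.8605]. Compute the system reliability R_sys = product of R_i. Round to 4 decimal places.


Components: [0.8219, 0.8701, 0.8605]
After component 1 (R=0.8219): product = 0.8219
After component 2 (R=0.8701): product = 0.7151
After component 3 (R=0.8605): product = 0.6154
R_sys = 0.6154

0.6154


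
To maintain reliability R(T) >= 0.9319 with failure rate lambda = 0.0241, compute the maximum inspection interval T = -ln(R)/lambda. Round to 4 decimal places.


R_target = 0.9319
lambda = 0.0241
-ln(0.9319) = 0.0705
T = 0.0705 / 0.0241
T = 2.9265

2.9265


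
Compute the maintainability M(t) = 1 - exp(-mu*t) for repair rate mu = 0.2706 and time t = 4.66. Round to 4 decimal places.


mu = 0.2706, t = 4.66
mu * t = 0.2706 * 4.66 = 1.261
exp(-1.261) = 0.2834
M(t) = 1 - 0.2834
M(t) = 0.7166

0.7166


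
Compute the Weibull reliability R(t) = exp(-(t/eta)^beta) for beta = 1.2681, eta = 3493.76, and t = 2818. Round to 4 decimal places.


beta = 1.2681, eta = 3493.76, t = 2818
t/eta = 2818 / 3493.76 = 0.8066
(t/eta)^beta = 0.8066^1.2681 = 0.7614
R(t) = exp(-0.7614)
R(t) = 0.467

0.467


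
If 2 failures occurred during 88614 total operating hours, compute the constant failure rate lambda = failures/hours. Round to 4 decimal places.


failures = 2
total_hours = 88614
lambda = 2 / 88614
lambda = 0.0

0.0


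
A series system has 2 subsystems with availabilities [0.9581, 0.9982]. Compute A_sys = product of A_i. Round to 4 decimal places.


Subsystems: [0.9581, 0.9982]
After subsystem 1 (A=0.9581): product = 0.9581
After subsystem 2 (A=0.9982): product = 0.9564
A_sys = 0.9564

0.9564


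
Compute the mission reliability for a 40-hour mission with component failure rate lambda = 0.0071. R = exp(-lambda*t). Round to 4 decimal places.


lambda = 0.0071
mission_time = 40
lambda * t = 0.0071 * 40 = 0.284
R = exp(-0.284)
R = 0.7528

0.7528


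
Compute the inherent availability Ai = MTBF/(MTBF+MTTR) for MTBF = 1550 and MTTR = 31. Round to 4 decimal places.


MTBF = 1550
MTTR = 31
MTBF + MTTR = 1581
Ai = 1550 / 1581
Ai = 0.9804

0.9804


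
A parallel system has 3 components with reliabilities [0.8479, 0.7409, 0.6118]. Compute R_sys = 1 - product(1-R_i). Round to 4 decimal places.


Components: [0.8479, 0.7409, 0.6118]
(1 - 0.8479) = 0.1521, running product = 0.1521
(1 - 0.7409) = 0.2591, running product = 0.0394
(1 - 0.6118) = 0.3882, running product = 0.0153
Product of (1-R_i) = 0.0153
R_sys = 1 - 0.0153 = 0.9847

0.9847


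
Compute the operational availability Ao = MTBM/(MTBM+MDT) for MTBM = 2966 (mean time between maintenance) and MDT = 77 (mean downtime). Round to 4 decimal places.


MTBM = 2966
MDT = 77
MTBM + MDT = 3043
Ao = 2966 / 3043
Ao = 0.9747

0.9747


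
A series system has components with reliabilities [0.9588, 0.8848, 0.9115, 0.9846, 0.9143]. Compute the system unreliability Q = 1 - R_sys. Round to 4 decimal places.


Components: [0.9588, 0.8848, 0.9115, 0.9846, 0.9143]
After component 1: product = 0.9588
After component 2: product = 0.8483
After component 3: product = 0.7733
After component 4: product = 0.7614
After component 5: product = 0.6961
R_sys = 0.6961
Q = 1 - 0.6961 = 0.3039

0.3039


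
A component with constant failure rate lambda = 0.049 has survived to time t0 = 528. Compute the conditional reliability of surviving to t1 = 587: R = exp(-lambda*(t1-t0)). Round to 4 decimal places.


lambda = 0.049
t0 = 528, t1 = 587
t1 - t0 = 59
lambda * (t1-t0) = 0.049 * 59 = 2.891
R = exp(-2.891)
R = 0.0555

0.0555


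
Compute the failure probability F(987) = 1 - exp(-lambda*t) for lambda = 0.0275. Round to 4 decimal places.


lambda = 0.0275, t = 987
lambda * t = 27.1425
exp(-27.1425) = 0.0
F(t) = 1 - 0.0
F(t) = 1.0

1.0


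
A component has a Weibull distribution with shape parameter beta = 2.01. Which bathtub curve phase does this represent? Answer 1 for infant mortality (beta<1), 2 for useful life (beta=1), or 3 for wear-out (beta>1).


beta = 2.01
Compare beta to 1:
beta < 1 => infant mortality (phase 1)
beta = 1 => useful life (phase 2)
beta > 1 => wear-out (phase 3)
Since beta = 2.01, this is wear-out (increasing failure rate)
Phase = 3

3


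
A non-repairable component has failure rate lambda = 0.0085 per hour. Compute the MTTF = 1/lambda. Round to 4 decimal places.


lambda = 0.0085
MTTF = 1 / 0.0085
MTTF = 117.6471

117.6471


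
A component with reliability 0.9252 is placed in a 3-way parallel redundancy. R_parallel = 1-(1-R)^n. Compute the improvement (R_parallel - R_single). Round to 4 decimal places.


R_single = 0.9252, n = 3
1 - R_single = 0.0748
(1 - R_single)^n = 0.0748^3 = 0.0004
R_parallel = 1 - 0.0004 = 0.9996
Improvement = 0.9996 - 0.9252
Improvement = 0.0744

0.0744


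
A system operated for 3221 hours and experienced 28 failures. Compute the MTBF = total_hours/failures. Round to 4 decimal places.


total_hours = 3221
failures = 28
MTBF = 3221 / 28
MTBF = 115.0357

115.0357


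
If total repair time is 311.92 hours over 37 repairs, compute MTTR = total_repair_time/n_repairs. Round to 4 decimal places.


total_repair_time = 311.92
n_repairs = 37
MTTR = 311.92 / 37
MTTR = 8.4303

8.4303


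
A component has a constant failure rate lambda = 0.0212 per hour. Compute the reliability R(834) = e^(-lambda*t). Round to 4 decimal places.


lambda = 0.0212
t = 834
lambda * t = 17.6808
R(t) = e^(-17.6808)
R(t) = 0.0

0.0


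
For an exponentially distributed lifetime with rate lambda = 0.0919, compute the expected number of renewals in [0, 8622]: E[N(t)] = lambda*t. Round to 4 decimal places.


lambda = 0.0919
t = 8622
E[N(t)] = lambda * t
E[N(t)] = 0.0919 * 8622
E[N(t)] = 792.3618

792.3618


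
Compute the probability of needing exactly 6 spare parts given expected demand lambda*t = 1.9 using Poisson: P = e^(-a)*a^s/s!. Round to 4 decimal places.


a = 1.9, s = 6
e^(-a) = e^(-1.9) = 0.1496
a^s = 1.9^6 = 47.0459
s! = 720
P = 0.1496 * 47.0459 / 720
P = 0.0098

0.0098


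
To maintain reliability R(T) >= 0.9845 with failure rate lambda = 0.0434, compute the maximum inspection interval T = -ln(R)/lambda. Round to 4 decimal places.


R_target = 0.9845
lambda = 0.0434
-ln(0.9845) = 0.0156
T = 0.0156 / 0.0434
T = 0.3599

0.3599


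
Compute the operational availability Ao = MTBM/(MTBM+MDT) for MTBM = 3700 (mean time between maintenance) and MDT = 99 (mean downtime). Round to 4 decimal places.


MTBM = 3700
MDT = 99
MTBM + MDT = 3799
Ao = 3700 / 3799
Ao = 0.9739

0.9739


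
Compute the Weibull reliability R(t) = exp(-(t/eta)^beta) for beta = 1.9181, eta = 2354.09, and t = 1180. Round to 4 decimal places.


beta = 1.9181, eta = 2354.09, t = 1180
t/eta = 1180 / 2354.09 = 0.5013
(t/eta)^beta = 0.5013^1.9181 = 0.2659
R(t) = exp(-0.2659)
R(t) = 0.7665

0.7665


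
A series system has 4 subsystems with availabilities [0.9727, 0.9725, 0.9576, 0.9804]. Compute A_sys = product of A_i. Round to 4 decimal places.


Subsystems: [0.9727, 0.9725, 0.9576, 0.9804]
After subsystem 1 (A=0.9727): product = 0.9727
After subsystem 2 (A=0.9725): product = 0.946
After subsystem 3 (A=0.9576): product = 0.9058
After subsystem 4 (A=0.9804): product = 0.8881
A_sys = 0.8881

0.8881


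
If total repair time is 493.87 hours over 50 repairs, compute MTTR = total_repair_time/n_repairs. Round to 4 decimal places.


total_repair_time = 493.87
n_repairs = 50
MTTR = 493.87 / 50
MTTR = 9.8774

9.8774


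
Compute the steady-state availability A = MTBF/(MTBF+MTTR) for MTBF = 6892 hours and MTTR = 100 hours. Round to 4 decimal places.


MTBF = 6892
MTTR = 100
MTBF + MTTR = 6992
A = 6892 / 6992
A = 0.9857

0.9857


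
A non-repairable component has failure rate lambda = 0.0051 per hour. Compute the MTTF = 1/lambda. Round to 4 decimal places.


lambda = 0.0051
MTTF = 1 / 0.0051
MTTF = 196.0784

196.0784


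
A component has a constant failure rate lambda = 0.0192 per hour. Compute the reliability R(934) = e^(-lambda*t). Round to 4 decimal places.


lambda = 0.0192
t = 934
lambda * t = 17.9328
R(t) = e^(-17.9328)
R(t) = 0.0

0.0


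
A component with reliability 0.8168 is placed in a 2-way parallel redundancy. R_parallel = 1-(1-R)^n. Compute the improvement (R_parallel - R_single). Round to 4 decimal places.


R_single = 0.8168, n = 2
1 - R_single = 0.1832
(1 - R_single)^n = 0.1832^2 = 0.0336
R_parallel = 1 - 0.0336 = 0.9664
Improvement = 0.9664 - 0.8168
Improvement = 0.1496

0.1496


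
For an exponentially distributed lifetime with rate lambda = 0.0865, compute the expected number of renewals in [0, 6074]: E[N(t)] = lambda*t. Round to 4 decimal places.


lambda = 0.0865
t = 6074
E[N(t)] = lambda * t
E[N(t)] = 0.0865 * 6074
E[N(t)] = 525.401

525.401


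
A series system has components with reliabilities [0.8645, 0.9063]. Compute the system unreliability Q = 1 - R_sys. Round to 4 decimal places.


Components: [0.8645, 0.9063]
After component 1: product = 0.8645
After component 2: product = 0.7835
R_sys = 0.7835
Q = 1 - 0.7835 = 0.2165

0.2165


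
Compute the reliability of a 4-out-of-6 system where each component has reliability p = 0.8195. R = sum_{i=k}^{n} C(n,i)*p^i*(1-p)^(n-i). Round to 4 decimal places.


k = 4, n = 6, p = 0.8195
i=4: C(6,4)=15 * 0.8195^4 * 0.1805^2 = 0.2204
i=5: C(6,5)=6 * 0.8195^5 * 0.1805^1 = 0.4003
i=6: C(6,6)=1 * 0.8195^6 * 0.1805^0 = 0.3029
R = sum of terms = 0.9236

0.9236


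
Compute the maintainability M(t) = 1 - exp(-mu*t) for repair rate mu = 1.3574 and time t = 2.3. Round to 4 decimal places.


mu = 1.3574, t = 2.3
mu * t = 1.3574 * 2.3 = 3.122
exp(-3.122) = 0.0441
M(t) = 1 - 0.0441
M(t) = 0.9559

0.9559


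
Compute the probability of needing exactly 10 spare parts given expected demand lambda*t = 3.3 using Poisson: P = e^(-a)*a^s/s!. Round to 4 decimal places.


a = 3.3, s = 10
e^(-a) = e^(-3.3) = 0.0369
a^s = 3.3^10 = 153157.8985
s! = 3628800
P = 0.0369 * 153157.8985 / 3628800
P = 0.0016

0.0016


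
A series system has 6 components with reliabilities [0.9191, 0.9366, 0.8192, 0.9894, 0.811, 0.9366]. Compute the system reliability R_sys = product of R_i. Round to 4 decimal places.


Components: [0.9191, 0.9366, 0.8192, 0.9894, 0.811, 0.9366]
After component 1 (R=0.9191): product = 0.9191
After component 2 (R=0.9366): product = 0.8608
After component 3 (R=0.8192): product = 0.7052
After component 4 (R=0.9894): product = 0.6977
After component 5 (R=0.811): product = 0.5658
After component 6 (R=0.9366): product = 0.53
R_sys = 0.53

0.53


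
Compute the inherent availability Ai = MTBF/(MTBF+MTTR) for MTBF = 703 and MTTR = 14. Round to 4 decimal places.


MTBF = 703
MTTR = 14
MTBF + MTTR = 717
Ai = 703 / 717
Ai = 0.9805

0.9805


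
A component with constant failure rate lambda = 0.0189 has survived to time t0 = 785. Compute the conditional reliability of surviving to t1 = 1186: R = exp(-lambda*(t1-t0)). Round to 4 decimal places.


lambda = 0.0189
t0 = 785, t1 = 1186
t1 - t0 = 401
lambda * (t1-t0) = 0.0189 * 401 = 7.5789
R = exp(-7.5789)
R = 0.0005

0.0005


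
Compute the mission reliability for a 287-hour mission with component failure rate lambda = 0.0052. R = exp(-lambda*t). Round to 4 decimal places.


lambda = 0.0052
mission_time = 287
lambda * t = 0.0052 * 287 = 1.4924
R = exp(-1.4924)
R = 0.2248

0.2248


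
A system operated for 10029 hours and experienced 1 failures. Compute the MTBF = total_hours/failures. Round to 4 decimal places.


total_hours = 10029
failures = 1
MTBF = 10029 / 1
MTBF = 10029.0

10029.0


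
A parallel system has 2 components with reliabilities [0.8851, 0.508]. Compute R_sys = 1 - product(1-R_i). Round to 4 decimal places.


Components: [0.8851, 0.508]
(1 - 0.8851) = 0.1149, running product = 0.1149
(1 - 0.508) = 0.492, running product = 0.0565
Product of (1-R_i) = 0.0565
R_sys = 1 - 0.0565 = 0.9435

0.9435


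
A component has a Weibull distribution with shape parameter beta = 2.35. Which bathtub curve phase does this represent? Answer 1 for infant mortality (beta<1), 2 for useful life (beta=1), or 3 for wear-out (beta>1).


beta = 2.35
Compare beta to 1:
beta < 1 => infant mortality (phase 1)
beta = 1 => useful life (phase 2)
beta > 1 => wear-out (phase 3)
Since beta = 2.35, this is wear-out (increasing failure rate)
Phase = 3

3


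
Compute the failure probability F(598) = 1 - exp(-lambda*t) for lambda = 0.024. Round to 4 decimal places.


lambda = 0.024, t = 598
lambda * t = 14.352
exp(-14.352) = 0.0
F(t) = 1 - 0.0
F(t) = 1.0

1.0


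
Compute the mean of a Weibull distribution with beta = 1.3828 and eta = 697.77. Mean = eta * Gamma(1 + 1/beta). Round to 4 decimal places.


beta = 1.3828, eta = 697.77
1/beta = 0.7232
1 + 1/beta = 1.7232
Gamma(1.7232) = 0.9132
Mean = 697.77 * 0.9132
Mean = 637.2268

637.2268


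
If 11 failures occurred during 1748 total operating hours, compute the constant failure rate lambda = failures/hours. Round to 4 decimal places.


failures = 11
total_hours = 1748
lambda = 11 / 1748
lambda = 0.0063

0.0063


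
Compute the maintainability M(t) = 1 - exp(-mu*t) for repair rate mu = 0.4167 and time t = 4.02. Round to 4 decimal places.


mu = 0.4167, t = 4.02
mu * t = 0.4167 * 4.02 = 1.6751
exp(-1.6751) = 0.1873
M(t) = 1 - 0.1873
M(t) = 0.8127

0.8127


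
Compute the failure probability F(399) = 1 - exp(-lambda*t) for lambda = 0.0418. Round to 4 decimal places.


lambda = 0.0418, t = 399
lambda * t = 16.6782
exp(-16.6782) = 0.0
F(t) = 1 - 0.0
F(t) = 1.0

1.0


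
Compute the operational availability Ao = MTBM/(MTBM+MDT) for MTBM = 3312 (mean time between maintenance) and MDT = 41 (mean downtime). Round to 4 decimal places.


MTBM = 3312
MDT = 41
MTBM + MDT = 3353
Ao = 3312 / 3353
Ao = 0.9878

0.9878


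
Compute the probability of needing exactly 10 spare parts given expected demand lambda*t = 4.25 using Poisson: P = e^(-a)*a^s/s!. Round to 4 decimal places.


a = 4.25, s = 10
e^(-a) = e^(-4.25) = 0.0143
a^s = 4.25^10 = 1922601.6049
s! = 3628800
P = 0.0143 * 1922601.6049 / 3628800
P = 0.0076

0.0076


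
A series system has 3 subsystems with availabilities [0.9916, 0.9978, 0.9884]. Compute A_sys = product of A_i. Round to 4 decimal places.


Subsystems: [0.9916, 0.9978, 0.9884]
After subsystem 1 (A=0.9916): product = 0.9916
After subsystem 2 (A=0.9978): product = 0.9894
After subsystem 3 (A=0.9884): product = 0.9779
A_sys = 0.9779

0.9779


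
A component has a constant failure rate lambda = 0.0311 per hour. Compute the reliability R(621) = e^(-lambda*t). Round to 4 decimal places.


lambda = 0.0311
t = 621
lambda * t = 19.3131
R(t) = e^(-19.3131)
R(t) = 0.0

0.0


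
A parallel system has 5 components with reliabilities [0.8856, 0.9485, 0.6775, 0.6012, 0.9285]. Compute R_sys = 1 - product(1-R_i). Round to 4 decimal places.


Components: [0.8856, 0.9485, 0.6775, 0.6012, 0.9285]
(1 - 0.8856) = 0.1144, running product = 0.1144
(1 - 0.9485) = 0.0515, running product = 0.0059
(1 - 0.6775) = 0.3225, running product = 0.0019
(1 - 0.6012) = 0.3988, running product = 0.0008
(1 - 0.9285) = 0.0715, running product = 0.0001
Product of (1-R_i) = 0.0001
R_sys = 1 - 0.0001 = 0.9999

0.9999


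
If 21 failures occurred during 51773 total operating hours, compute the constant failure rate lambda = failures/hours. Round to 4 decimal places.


failures = 21
total_hours = 51773
lambda = 21 / 51773
lambda = 0.0004

0.0004


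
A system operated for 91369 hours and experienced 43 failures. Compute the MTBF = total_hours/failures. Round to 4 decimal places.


total_hours = 91369
failures = 43
MTBF = 91369 / 43
MTBF = 2124.8605

2124.8605


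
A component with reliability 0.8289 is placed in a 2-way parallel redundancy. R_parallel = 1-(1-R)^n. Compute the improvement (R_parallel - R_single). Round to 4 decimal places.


R_single = 0.8289, n = 2
1 - R_single = 0.1711
(1 - R_single)^n = 0.1711^2 = 0.0293
R_parallel = 1 - 0.0293 = 0.9707
Improvement = 0.9707 - 0.8289
Improvement = 0.1418

0.1418


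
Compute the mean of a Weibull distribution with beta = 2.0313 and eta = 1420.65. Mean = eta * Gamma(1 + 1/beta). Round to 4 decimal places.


beta = 2.0313, eta = 1420.65
1/beta = 0.4923
1 + 1/beta = 1.4923
Gamma(1.4923) = 0.886
Mean = 1420.65 * 0.886
Mean = 1258.6994

1258.6994


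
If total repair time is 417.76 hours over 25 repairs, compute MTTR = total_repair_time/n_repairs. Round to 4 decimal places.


total_repair_time = 417.76
n_repairs = 25
MTTR = 417.76 / 25
MTTR = 16.7104

16.7104


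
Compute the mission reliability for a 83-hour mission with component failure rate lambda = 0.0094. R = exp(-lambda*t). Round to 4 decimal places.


lambda = 0.0094
mission_time = 83
lambda * t = 0.0094 * 83 = 0.7802
R = exp(-0.7802)
R = 0.4583

0.4583


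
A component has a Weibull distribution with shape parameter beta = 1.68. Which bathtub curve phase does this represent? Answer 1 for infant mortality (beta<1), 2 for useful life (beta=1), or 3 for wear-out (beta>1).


beta = 1.68
Compare beta to 1:
beta < 1 => infant mortality (phase 1)
beta = 1 => useful life (phase 2)
beta > 1 => wear-out (phase 3)
Since beta = 1.68, this is wear-out (increasing failure rate)
Phase = 3

3


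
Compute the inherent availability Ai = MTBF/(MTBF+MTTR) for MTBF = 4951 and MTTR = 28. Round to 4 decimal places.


MTBF = 4951
MTTR = 28
MTBF + MTTR = 4979
Ai = 4951 / 4979
Ai = 0.9944

0.9944


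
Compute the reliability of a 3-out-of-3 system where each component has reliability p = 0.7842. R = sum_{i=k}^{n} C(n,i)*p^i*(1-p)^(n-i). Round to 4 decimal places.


k = 3, n = 3, p = 0.7842
i=3: C(3,3)=1 * 0.7842^3 * 0.2158^0 = 0.4823
R = sum of terms = 0.4823

0.4823


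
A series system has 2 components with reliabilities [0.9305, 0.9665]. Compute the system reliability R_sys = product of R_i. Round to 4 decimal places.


Components: [0.9305, 0.9665]
After component 1 (R=0.9305): product = 0.9305
After component 2 (R=0.9665): product = 0.8993
R_sys = 0.8993

0.8993


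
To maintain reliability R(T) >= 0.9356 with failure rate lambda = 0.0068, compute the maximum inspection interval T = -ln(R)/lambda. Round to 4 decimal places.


R_target = 0.9356
lambda = 0.0068
-ln(0.9356) = 0.0666
T = 0.0666 / 0.0068
T = 9.7893

9.7893


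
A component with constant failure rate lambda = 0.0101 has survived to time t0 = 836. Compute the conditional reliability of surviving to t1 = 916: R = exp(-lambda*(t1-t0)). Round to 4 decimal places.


lambda = 0.0101
t0 = 836, t1 = 916
t1 - t0 = 80
lambda * (t1-t0) = 0.0101 * 80 = 0.808
R = exp(-0.808)
R = 0.4457

0.4457


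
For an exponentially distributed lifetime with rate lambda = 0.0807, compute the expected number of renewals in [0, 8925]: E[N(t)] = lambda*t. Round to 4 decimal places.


lambda = 0.0807
t = 8925
E[N(t)] = lambda * t
E[N(t)] = 0.0807 * 8925
E[N(t)] = 720.2475

720.2475


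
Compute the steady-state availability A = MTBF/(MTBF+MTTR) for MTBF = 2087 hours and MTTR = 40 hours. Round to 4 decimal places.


MTBF = 2087
MTTR = 40
MTBF + MTTR = 2127
A = 2087 / 2127
A = 0.9812

0.9812


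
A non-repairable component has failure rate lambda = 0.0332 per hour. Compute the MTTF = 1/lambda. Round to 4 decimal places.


lambda = 0.0332
MTTF = 1 / 0.0332
MTTF = 30.1205

30.1205


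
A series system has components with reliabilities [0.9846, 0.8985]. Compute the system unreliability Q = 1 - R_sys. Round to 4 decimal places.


Components: [0.9846, 0.8985]
After component 1: product = 0.9846
After component 2: product = 0.8847
R_sys = 0.8847
Q = 1 - 0.8847 = 0.1153

0.1153


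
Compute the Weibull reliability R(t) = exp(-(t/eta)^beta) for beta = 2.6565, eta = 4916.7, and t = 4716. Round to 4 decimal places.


beta = 2.6565, eta = 4916.7, t = 4716
t/eta = 4716 / 4916.7 = 0.9592
(t/eta)^beta = 0.9592^2.6565 = 0.8952
R(t) = exp(-0.8952)
R(t) = 0.4085

0.4085


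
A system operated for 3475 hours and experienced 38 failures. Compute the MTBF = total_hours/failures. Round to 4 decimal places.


total_hours = 3475
failures = 38
MTBF = 3475 / 38
MTBF = 91.4474

91.4474


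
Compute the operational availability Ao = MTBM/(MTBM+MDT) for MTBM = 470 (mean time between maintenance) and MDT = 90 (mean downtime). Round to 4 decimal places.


MTBM = 470
MDT = 90
MTBM + MDT = 560
Ao = 470 / 560
Ao = 0.8393

0.8393


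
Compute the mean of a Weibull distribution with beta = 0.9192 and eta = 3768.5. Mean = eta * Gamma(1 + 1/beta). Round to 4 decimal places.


beta = 0.9192, eta = 3768.5
1/beta = 1.0879
1 + 1/beta = 2.0879
Gamma(2.0879) = 1.0404
Mean = 3768.5 * 1.0404
Mean = 3920.7696

3920.7696


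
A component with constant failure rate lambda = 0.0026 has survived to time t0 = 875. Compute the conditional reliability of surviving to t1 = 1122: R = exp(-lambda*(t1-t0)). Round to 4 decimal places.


lambda = 0.0026
t0 = 875, t1 = 1122
t1 - t0 = 247
lambda * (t1-t0) = 0.0026 * 247 = 0.6422
R = exp(-0.6422)
R = 0.5261

0.5261


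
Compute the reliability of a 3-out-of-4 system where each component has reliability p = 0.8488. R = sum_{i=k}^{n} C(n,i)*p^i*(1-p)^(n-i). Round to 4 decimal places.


k = 3, n = 4, p = 0.8488
i=3: C(4,3)=4 * 0.8488^3 * 0.1512^1 = 0.3699
i=4: C(4,4)=1 * 0.8488^4 * 0.1512^0 = 0.5191
R = sum of terms = 0.8889

0.8889


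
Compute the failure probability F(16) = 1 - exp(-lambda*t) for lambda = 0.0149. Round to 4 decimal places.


lambda = 0.0149, t = 16
lambda * t = 0.2384
exp(-0.2384) = 0.7879
F(t) = 1 - 0.7879
F(t) = 0.2121

0.2121


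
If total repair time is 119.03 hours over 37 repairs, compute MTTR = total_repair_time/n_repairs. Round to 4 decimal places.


total_repair_time = 119.03
n_repairs = 37
MTTR = 119.03 / 37
MTTR = 3.217

3.217


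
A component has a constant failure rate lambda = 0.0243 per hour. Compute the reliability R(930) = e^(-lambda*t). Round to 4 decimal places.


lambda = 0.0243
t = 930
lambda * t = 22.599
R(t) = e^(-22.599)
R(t) = 0.0

0.0


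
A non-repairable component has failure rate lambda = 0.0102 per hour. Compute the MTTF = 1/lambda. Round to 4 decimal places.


lambda = 0.0102
MTTF = 1 / 0.0102
MTTF = 98.0392

98.0392


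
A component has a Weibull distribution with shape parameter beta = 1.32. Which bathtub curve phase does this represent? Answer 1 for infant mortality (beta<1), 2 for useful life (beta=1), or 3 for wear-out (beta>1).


beta = 1.32
Compare beta to 1:
beta < 1 => infant mortality (phase 1)
beta = 1 => useful life (phase 2)
beta > 1 => wear-out (phase 3)
Since beta = 1.32, this is wear-out (increasing failure rate)
Phase = 3

3


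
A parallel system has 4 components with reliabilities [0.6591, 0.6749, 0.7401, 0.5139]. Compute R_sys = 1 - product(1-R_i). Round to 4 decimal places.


Components: [0.6591, 0.6749, 0.7401, 0.5139]
(1 - 0.6591) = 0.3409, running product = 0.3409
(1 - 0.6749) = 0.3251, running product = 0.1108
(1 - 0.7401) = 0.2599, running product = 0.0288
(1 - 0.5139) = 0.4861, running product = 0.014
Product of (1-R_i) = 0.014
R_sys = 1 - 0.014 = 0.986

0.986


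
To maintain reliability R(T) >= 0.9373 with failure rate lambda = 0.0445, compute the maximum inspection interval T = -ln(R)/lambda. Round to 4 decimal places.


R_target = 0.9373
lambda = 0.0445
-ln(0.9373) = 0.0648
T = 0.0648 / 0.0445
T = 1.4551

1.4551


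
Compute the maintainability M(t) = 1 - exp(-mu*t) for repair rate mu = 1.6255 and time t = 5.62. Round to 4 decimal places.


mu = 1.6255, t = 5.62
mu * t = 1.6255 * 5.62 = 9.1353
exp(-9.1353) = 0.0001
M(t) = 1 - 0.0001
M(t) = 0.9999

0.9999


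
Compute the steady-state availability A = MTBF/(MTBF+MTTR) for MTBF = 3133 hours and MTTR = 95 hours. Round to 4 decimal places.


MTBF = 3133
MTTR = 95
MTBF + MTTR = 3228
A = 3133 / 3228
A = 0.9706

0.9706


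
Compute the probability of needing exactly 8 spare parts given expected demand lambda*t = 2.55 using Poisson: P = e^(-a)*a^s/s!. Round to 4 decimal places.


a = 2.55, s = 8
e^(-a) = e^(-2.55) = 0.0781
a^s = 2.55^8 = 1787.8103
s! = 40320
P = 0.0781 * 1787.8103 / 40320
P = 0.0035

0.0035


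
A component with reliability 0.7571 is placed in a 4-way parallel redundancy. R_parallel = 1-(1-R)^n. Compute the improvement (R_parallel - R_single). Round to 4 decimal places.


R_single = 0.7571, n = 4
1 - R_single = 0.2429
(1 - R_single)^n = 0.2429^4 = 0.0035
R_parallel = 1 - 0.0035 = 0.9965
Improvement = 0.9965 - 0.7571
Improvement = 0.2394

0.2394


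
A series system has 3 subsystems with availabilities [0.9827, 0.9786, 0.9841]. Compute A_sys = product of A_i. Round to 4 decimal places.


Subsystems: [0.9827, 0.9786, 0.9841]
After subsystem 1 (A=0.9827): product = 0.9827
After subsystem 2 (A=0.9786): product = 0.9617
After subsystem 3 (A=0.9841): product = 0.9464
A_sys = 0.9464

0.9464


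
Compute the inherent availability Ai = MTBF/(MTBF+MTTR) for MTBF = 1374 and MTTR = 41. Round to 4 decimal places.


MTBF = 1374
MTTR = 41
MTBF + MTTR = 1415
Ai = 1374 / 1415
Ai = 0.971

0.971


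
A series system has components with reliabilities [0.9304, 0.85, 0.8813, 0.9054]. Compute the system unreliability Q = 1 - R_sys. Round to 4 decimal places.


Components: [0.9304, 0.85, 0.8813, 0.9054]
After component 1: product = 0.9304
After component 2: product = 0.7908
After component 3: product = 0.697
After component 4: product = 0.631
R_sys = 0.631
Q = 1 - 0.631 = 0.369

0.369


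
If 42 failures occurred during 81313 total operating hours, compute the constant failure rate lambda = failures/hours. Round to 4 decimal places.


failures = 42
total_hours = 81313
lambda = 42 / 81313
lambda = 0.0005

0.0005


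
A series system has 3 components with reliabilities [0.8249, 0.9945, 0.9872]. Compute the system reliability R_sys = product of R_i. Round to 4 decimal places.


Components: [0.8249, 0.9945, 0.9872]
After component 1 (R=0.8249): product = 0.8249
After component 2 (R=0.9945): product = 0.8204
After component 3 (R=0.9872): product = 0.8099
R_sys = 0.8099

0.8099


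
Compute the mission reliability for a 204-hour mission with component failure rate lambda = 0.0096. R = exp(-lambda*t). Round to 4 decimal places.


lambda = 0.0096
mission_time = 204
lambda * t = 0.0096 * 204 = 1.9584
R = exp(-1.9584)
R = 0.1411

0.1411


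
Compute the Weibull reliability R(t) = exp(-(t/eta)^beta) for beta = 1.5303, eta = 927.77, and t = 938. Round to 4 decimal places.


beta = 1.5303, eta = 927.77, t = 938
t/eta = 938 / 927.77 = 1.011
(t/eta)^beta = 1.011^1.5303 = 1.0169
R(t) = exp(-1.0169)
R(t) = 0.3617

0.3617


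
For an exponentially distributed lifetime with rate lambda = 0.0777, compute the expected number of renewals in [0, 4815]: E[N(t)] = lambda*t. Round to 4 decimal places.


lambda = 0.0777
t = 4815
E[N(t)] = lambda * t
E[N(t)] = 0.0777 * 4815
E[N(t)] = 374.1255

374.1255


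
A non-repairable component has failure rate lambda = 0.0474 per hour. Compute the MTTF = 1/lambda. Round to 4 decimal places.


lambda = 0.0474
MTTF = 1 / 0.0474
MTTF = 21.097

21.097


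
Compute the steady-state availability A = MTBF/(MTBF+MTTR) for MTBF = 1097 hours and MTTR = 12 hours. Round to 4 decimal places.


MTBF = 1097
MTTR = 12
MTBF + MTTR = 1109
A = 1097 / 1109
A = 0.9892

0.9892


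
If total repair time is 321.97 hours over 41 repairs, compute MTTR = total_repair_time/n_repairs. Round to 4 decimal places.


total_repair_time = 321.97
n_repairs = 41
MTTR = 321.97 / 41
MTTR = 7.8529

7.8529


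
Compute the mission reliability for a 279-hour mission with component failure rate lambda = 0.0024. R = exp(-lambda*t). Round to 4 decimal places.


lambda = 0.0024
mission_time = 279
lambda * t = 0.0024 * 279 = 0.6696
R = exp(-0.6696)
R = 0.5119

0.5119


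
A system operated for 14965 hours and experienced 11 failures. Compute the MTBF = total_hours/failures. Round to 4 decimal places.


total_hours = 14965
failures = 11
MTBF = 14965 / 11
MTBF = 1360.4545

1360.4545


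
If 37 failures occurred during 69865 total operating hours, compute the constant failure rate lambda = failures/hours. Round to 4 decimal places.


failures = 37
total_hours = 69865
lambda = 37 / 69865
lambda = 0.0005

0.0005


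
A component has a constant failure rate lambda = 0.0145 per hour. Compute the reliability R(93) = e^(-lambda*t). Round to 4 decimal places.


lambda = 0.0145
t = 93
lambda * t = 1.3485
R(t) = e^(-1.3485)
R(t) = 0.2596

0.2596


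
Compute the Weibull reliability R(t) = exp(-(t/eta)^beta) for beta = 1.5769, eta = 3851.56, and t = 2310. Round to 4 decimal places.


beta = 1.5769, eta = 3851.56, t = 2310
t/eta = 2310 / 3851.56 = 0.5998
(t/eta)^beta = 0.5998^1.5769 = 0.4466
R(t) = exp(-0.4466)
R(t) = 0.6398

0.6398


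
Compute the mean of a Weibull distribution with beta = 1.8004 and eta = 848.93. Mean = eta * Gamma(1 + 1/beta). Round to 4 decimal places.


beta = 1.8004, eta = 848.93
1/beta = 0.5554
1 + 1/beta = 1.5554
Gamma(1.5554) = 0.8893
Mean = 848.93 * 0.8893
Mean = 754.9341

754.9341


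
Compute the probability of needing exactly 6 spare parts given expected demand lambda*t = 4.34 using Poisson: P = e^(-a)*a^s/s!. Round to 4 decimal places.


a = 4.34, s = 6
e^(-a) = e^(-4.34) = 0.013
a^s = 4.34^6 = 6682.4909
s! = 720
P = 0.013 * 6682.4909 / 720
P = 0.121

0.121


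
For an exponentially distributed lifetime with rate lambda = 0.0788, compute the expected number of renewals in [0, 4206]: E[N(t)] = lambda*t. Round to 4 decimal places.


lambda = 0.0788
t = 4206
E[N(t)] = lambda * t
E[N(t)] = 0.0788 * 4206
E[N(t)] = 331.4328

331.4328
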